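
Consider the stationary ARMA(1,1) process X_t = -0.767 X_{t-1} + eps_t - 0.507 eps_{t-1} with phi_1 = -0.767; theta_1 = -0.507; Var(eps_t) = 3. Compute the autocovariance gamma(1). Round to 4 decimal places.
\gamma(1) = -12.8932

Multiply the model equation by X_{t-k} and take expectations. With theta_0 = psi_0 = 1 and psi_j the MA(infinity) weights, this gives
  gamma(k) - sum_i phi_i gamma(k-i) = c_k,
  c_k = sigma^2 * sum_{j=k..q} theta_j psi_{j-k}   (c_k = 0 for k > q),
using gamma(-m) = gamma(m).
psi-weights needed (psi_j = theta_j + sum_i phi_i psi_{j-i}):
  psi_1 = theta_1 + phi_1 = -0.507 + (-0.767) = -1.274
Right-hand sides:
  c_0 = sigma^2 (1 + theta_1 psi_1) = 3 * (1 + (-0.507)(-1.274)) = 3 * 1.645918 = 4.937754
  c_1 = sigma^2 theta_1 = 3 * (-0.507) = -1.521
  c_2 = 0
Equations for k = 0 and k = 1 (AR order 1):
  gamma(0) = phi_1 gamma(1) + c_0
  gamma(1) = phi_1 gamma(0) + c_1
Substituting the second into the first: gamma(0) (1 - phi_1^2) = c_0 + phi_1 c_1, so
  gamma(0) = (c_0 + phi_1 c_1) / (1 - phi_1^2) = (4.937754 + (-0.767)(-1.521)) / (1 - (-0.767)^2) = 6.104361 / 0.411711 = 14.826811.
  gamma(1) = phi_1 gamma(0) + c_1 = (-0.767)(14.826811) + (-1.521) = -12.893164.
Therefore gamma(1) = -12.8932 (to 4 decimal places).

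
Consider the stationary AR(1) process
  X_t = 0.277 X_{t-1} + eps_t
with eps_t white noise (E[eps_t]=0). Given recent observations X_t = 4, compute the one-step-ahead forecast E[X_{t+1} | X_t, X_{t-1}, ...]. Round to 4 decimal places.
E[X_{t+1} \mid \mathcal F_t] = 1.1080

For an AR(p) model X_t = c + sum_i phi_i X_{t-i} + eps_t, the
one-step-ahead conditional mean is
  E[X_{t+1} | X_t, ...] = c + sum_i phi_i X_{t+1-i}.
Substitute known values:
  E[X_{t+1} | ...] = (0.277) * (4)
                   = 1.1080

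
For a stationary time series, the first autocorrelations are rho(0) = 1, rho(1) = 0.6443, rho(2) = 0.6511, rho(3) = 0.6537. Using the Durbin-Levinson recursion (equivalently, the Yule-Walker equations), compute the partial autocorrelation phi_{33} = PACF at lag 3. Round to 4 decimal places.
\phi_{33} = 0.2931

The PACF at lag k is phi_{kk}, the last component of the solution
to the Yule-Walker system G_k phi = r_k where
  (G_k)_{ij} = rho(|i - j|), (r_k)_i = rho(i), i,j = 1..k.
Equivalently, Durbin-Levinson gives phi_{kk} iteratively:
  phi_{11} = rho(1)
  phi_{kk} = [rho(k) - sum_{j=1..k-1} phi_{k-1,j} rho(k-j)]
            / [1 - sum_{j=1..k-1} phi_{k-1,j} rho(j)],
  phi_{k,j} = phi_{k-1,j} - phi_{kk} phi_{k-1,k-j},  j = 1..k-1.
Step k = 1:
  phi_11 = rho(1) = 0.6443.
Step k = 2:
  phi_22 = [rho(2) - phi_11 rho(1)] / [1 - phi_11 rho(1)] = [0.6511 - (0.6443)(0.6443)] / [1 - (0.6443)(0.6443)]
         = 0.23597751 / 0.58487751 = 0.403465.
  Update: phi_21 = phi_11 - phi_22 phi_11 = 0.6443 - (0.403465)(0.6443) = 0.384348.
Step k = 3:
  phi_33 = [rho(3) - phi_21 rho(2) - phi_22 rho(1)] / [1 - phi_21 rho(1) - phi_22 rho(2)]
    numerator   = 0.6537 - (0.384348)(0.6511) - (0.403465)(0.6443) = 0.14349888
    denominator = 1 - (0.384348)(0.6443) - (0.403465)(0.6511) = 0.48966888
  phi_33 = 0.14349888 / 0.48966888 = 0.2931.
Therefore phi_{33} = 0.2931.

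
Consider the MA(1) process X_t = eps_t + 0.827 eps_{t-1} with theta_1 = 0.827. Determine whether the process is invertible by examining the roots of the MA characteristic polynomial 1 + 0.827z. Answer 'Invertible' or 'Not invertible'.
\text{Invertible}

The MA(q) characteristic polynomial is P(z) = 1 + 0.827z.
Invertibility requires all roots to lie outside the unit circle, i.e. |z| > 1 for every root.
This is linear in z: 1 + (0.827) z = 0  =>  z = -1/(0.827) = -1.20919,  |z| = 1.20919.
Moduli of all roots: 1.2092.
All moduli strictly greater than 1? Yes.
Verdict: Invertible.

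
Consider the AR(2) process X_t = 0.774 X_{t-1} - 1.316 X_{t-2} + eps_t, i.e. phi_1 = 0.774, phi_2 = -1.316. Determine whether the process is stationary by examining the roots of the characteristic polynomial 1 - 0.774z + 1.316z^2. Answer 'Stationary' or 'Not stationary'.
\text{Not stationary}

The AR(p) characteristic polynomial is P(z) = 1 - 0.774z + 1.316z^2.
Stationarity requires all roots to lie outside the unit circle, i.e. |z| > 1 for every root.
Set 1 + (-0.774) z + (1.316) z^2 = 0, i.e. a z^2 + b z + c = 0 with a = 1.316, b = -0.774, c = 1.
Discriminant D = b^2 - 4ac = (-0.774)^2 - 4*(1.316)*1 = 0.599076 - (5.264) = -4.664924.
D < 0, so the roots are the complex-conjugate pair z = (-b +/- i sqrt(-D)) / (2a) = 0.2941 +/- 0.8206i.
For a conjugate pair |z|^2 = z * conj(z) = (product of roots) = c/a = 1/(1.316) = 0.759878, so |z| = sqrt(0.759878) = 0.8717 for both roots.
Moduli of all roots: 0.8717, 0.8717.
All moduli strictly greater than 1? No.
Verdict: Not stationary.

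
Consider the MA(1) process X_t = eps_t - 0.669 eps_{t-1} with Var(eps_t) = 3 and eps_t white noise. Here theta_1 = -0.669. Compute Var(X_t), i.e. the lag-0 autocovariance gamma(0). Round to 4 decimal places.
\gamma(0) = 4.3427

For an MA(q) process X_t = eps_t + sum_i theta_i eps_{t-i} with
Var(eps_t) = sigma^2, the variance is
  gamma(0) = sigma^2 * (1 + sum_i theta_i^2).
  sum_i theta_i^2 = (-0.669)^2 = 0.447561.
  gamma(0) = 3 * (1 + 0.447561) = 3 * 1.447561 = 4.342683, which rounds to 4.3427.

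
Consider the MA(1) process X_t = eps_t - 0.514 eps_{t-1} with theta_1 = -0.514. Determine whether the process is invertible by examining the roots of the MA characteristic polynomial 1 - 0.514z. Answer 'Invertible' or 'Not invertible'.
\text{Invertible}

The MA(q) characteristic polynomial is P(z) = 1 - 0.514z.
Invertibility requires all roots to lie outside the unit circle, i.e. |z| > 1 for every root.
This is linear in z: 1 + (-0.514) z = 0  =>  z = -1/(-0.514) = 1.945525,  |z| = 1.945525.
Moduli of all roots: 1.9455.
All moduli strictly greater than 1? Yes.
Verdict: Invertible.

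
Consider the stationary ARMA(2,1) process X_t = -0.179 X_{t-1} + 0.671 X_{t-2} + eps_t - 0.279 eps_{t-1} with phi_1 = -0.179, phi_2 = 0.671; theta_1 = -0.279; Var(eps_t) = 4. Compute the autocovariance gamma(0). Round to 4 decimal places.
\gamma(0) = 14.2776

Multiply the model equation by X_{t-k} and take expectations. With theta_0 = psi_0 = 1 and psi_j the MA(infinity) weights, this gives
  gamma(k) - sum_i phi_i gamma(k-i) = c_k,
  c_k = sigma^2 * sum_{j=k..q} theta_j psi_{j-k}   (c_k = 0 for k > q),
using gamma(-m) = gamma(m).
psi-weights needed (psi_j = theta_j + sum_i phi_i psi_{j-i}):
  psi_1 = theta_1 + phi_1 = -0.279 + (-0.179) = -0.458
Right-hand sides:
  c_0 = sigma^2 (1 + theta_1 psi_1) = 4 * (1 + (-0.279)(-0.458)) = 4 * 1.127782 = 4.511128
  c_1 = sigma^2 theta_1 = 4 * (-0.279) = -1.116
  c_2 = 0
Equations for k = 0, 1, 2 (AR order 2, c_2 = 0):
  (E0) gamma(0) = phi_1 gamma(1) + phi_2 gamma(2) + c_0
  (E1) gamma(1) = phi_1 gamma(0) + phi_2 gamma(1) + c_1
  (E2) gamma(2) = phi_1 gamma(1) + phi_2 gamma(0)
From (E1): gamma(1) = A gamma(0) + B with
  A = phi_1 / (1 - phi_2) = -0.179 / 0.329 = -0.544073,   B = c_1 / (1 - phi_2) = -1.116 / 0.329 = -3.392097.
Insert (E2) into (E0): gamma(0) (1 - phi_2^2) = phi_1 (1 + phi_2) gamma(1) + c_0.
  phi_1 (1 + phi_2) = (-0.179)(1.671) = -0.299109,   1 - phi_2^2 = 0.549759.
Replace gamma(1) by A gamma(0) + B and collect gamma(0):
  gamma(0) [0.549759 - (-0.299109)(-0.544073)] = (-0.299109)(-3.392097) + 4.511128
  gamma(0) * 0.387022 = 5.525735
  gamma(0) = 5.525735 / 0.387022 = 14.277577.
Therefore gamma(0) = 14.2776 (to 4 decimal places).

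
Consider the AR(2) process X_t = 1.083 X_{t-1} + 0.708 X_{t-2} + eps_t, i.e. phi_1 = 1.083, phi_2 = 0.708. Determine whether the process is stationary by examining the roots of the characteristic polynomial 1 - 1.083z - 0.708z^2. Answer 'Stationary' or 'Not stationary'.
\text{Not stationary}

The AR(p) characteristic polynomial is P(z) = 1 - 1.083z - 0.708z^2.
Stationarity requires all roots to lie outside the unit circle, i.e. |z| > 1 for every root.
Set 1 + (-1.083) z + (-0.708) z^2 = 0, i.e. a z^2 + b z + c = 0 with a = -0.708, b = -1.083, c = 1.
Discriminant D = b^2 - 4ac = (-1.083)^2 - 4*(-0.708)*1 = 1.172889 - (-2.832) = 4.004889.
D >= 0, so the roots are real: z = (-b +/- sqrt(D)) / (2a) = (1.083 +/- 2.001222) / (-1.416).
  z_1 = (1.083 + 2.001222) / (-1.416) = -2.1781,   |z_1| = 2.1781.
  z_2 = (1.083 - 2.001222) / (-1.416) = 0.6485,   |z_2| = 0.6485.
Moduli of all roots: 2.1781, 0.6485.
All moduli strictly greater than 1? No.
Verdict: Not stationary.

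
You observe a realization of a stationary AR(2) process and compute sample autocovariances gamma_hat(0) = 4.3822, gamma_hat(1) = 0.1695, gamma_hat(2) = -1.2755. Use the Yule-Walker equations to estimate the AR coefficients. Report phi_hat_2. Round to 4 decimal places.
\hat\phi_{2} = -0.2930

The Yule-Walker equations for an AR(p) process read, in matrix form,
  Gamma_p phi = r_p,   with   (Gamma_p)_{ij} = gamma(|i - j|),
                       (r_p)_i = gamma(i),   i,j = 1..p.
Substitute the sample gammas (Toeplitz matrix and right-hand side of size 2):
  Gamma_p = [[4.3822, 0.1695], [0.1695, 4.3822]]
  r_p     = [0.1695, -1.2755]
Written out:
  4.3822 phi_1 + 0.1695 phi_2 = 0.1695
  0.1695 phi_1 + 4.3822 phi_2 = -1.2755
Solve by Cramer's rule:
  det = gamma(0)^2 - gamma(1)^2 = (4.3822)^2 - (0.1695)^2 = 19.20367684 - 0.02873025 = 19.17494659
  phi_hat_1 = [gamma(1) gamma(0) - gamma(1) gamma(2)] / det = [(0.1695)(4.3822) - (0.1695)(-1.2755)] / 19.17494659 = 0.95898015 / 19.17494659 = 0.05
  phi_hat_2 = [gamma(0) gamma(2) - gamma(1)^2] / det = [(4.3822)(-1.2755) - (0.1695)^2] / 19.17494659 = -5.61822635 / 19.17494659 = -0.293
So phi_hat = [0.0500, -0.2930].
Therefore phi_hat_2 = -0.2930.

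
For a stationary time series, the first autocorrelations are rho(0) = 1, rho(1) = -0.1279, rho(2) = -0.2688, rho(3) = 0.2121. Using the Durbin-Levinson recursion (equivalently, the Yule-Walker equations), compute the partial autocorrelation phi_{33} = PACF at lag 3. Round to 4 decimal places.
\phi_{33} = 0.1450

The PACF at lag k is phi_{kk}, the last component of the solution
to the Yule-Walker system G_k phi = r_k where
  (G_k)_{ij} = rho(|i - j|), (r_k)_i = rho(i), i,j = 1..k.
Equivalently, Durbin-Levinson gives phi_{kk} iteratively:
  phi_{11} = rho(1)
  phi_{kk} = [rho(k) - sum_{j=1..k-1} phi_{k-1,j} rho(k-j)]
            / [1 - sum_{j=1..k-1} phi_{k-1,j} rho(j)],
  phi_{k,j} = phi_{k-1,j} - phi_{kk} phi_{k-1,k-j},  j = 1..k-1.
Step k = 1:
  phi_11 = rho(1) = -0.1279.
Step k = 2:
  phi_22 = [rho(2) - phi_11 rho(1)] / [1 - phi_11 rho(1)] = [-0.2688 - (-0.1279)(-0.1279)] / [1 - (-0.1279)(-0.1279)]
         = -0.28515841 / 0.98364159 = -0.289901.
  Update: phi_21 = phi_11 - phi_22 phi_11 = -0.1279 - (-0.289901)(-0.1279) = -0.164978.
Step k = 3:
  phi_33 = [rho(3) - phi_21 rho(2) - phi_22 rho(1)] / [1 - phi_21 rho(1) - phi_22 rho(2)]
    numerator   = 0.2121 - (-0.164978)(-0.2688) - (-0.289901)(-0.1279) = 0.13067553
    denominator = 1 - (-0.164978)(-0.1279) - (-0.289901)(-0.2688) = 0.90097396
  phi_33 = 0.13067553 / 0.90097396 = 0.145.
Therefore phi_{33} = 0.1450.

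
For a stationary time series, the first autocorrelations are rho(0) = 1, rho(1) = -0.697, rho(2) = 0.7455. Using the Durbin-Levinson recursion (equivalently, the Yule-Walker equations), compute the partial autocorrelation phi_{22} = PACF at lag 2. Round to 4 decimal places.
\phi_{22} = 0.5050

The PACF at lag k is phi_{kk}, the last component of the solution
to the Yule-Walker system G_k phi = r_k where
  (G_k)_{ij} = rho(|i - j|), (r_k)_i = rho(i), i,j = 1..k.
Equivalently, Durbin-Levinson gives phi_{kk} iteratively:
  phi_{11} = rho(1)
  phi_{kk} = [rho(k) - sum_{j=1..k-1} phi_{k-1,j} rho(k-j)]
            / [1 - sum_{j=1..k-1} phi_{k-1,j} rho(j)],
  phi_{k,j} = phi_{k-1,j} - phi_{kk} phi_{k-1,k-j},  j = 1..k-1.
Step k = 1:
  phi_11 = rho(1) = -0.697.
Step k = 2:
  phi_22 = [rho(2) - phi_11 rho(1)] / [1 - phi_11 rho(1)] = [0.7455 - (-0.697)(-0.697)] / [1 - (-0.697)(-0.697)]
         = 0.259691 / 0.514191 = 0.505.
Therefore phi_{22} = 0.5050.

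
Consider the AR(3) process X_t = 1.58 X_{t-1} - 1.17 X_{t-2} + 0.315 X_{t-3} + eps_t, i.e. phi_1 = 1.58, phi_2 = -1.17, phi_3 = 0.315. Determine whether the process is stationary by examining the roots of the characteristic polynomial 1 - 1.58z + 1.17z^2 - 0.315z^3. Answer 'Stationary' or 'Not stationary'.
\text{Stationary}

The AR(p) characteristic polynomial is P(z) = 1 - 1.58z + 1.17z^2 - 0.315z^3.
Stationarity requires all roots to lie outside the unit circle, i.e. |z| > 1 for every root.
Degree 3: look for a simple real root z0 first, then factor out (1 - z/z0) and solve the remaining quadratic.
Testing z0 = 2: P(2) = 1 + (-1.58)(2) + (1.17)(2)^2 + (-0.315)(2)^3
  = 1 + (-3.16) + (4.68) + (-2.52) = 0.  So z_0 = 2 is a root, |z_0| = 2.
Divide out the factor (1 - 0.5 z) = (1 - z/z0) (since 1/z0 = 0.5):
  P(z) = (1 - 0.5 z)(1 + (-1.08) z + (0.63) z^2)
  [check: z-coef -1.08 - (0.5) = -1.58; z^2-coef 0.63 - (0.5)(-1.08) = 1.17; z^3-coef -(0.5)(0.63) = -0.315.]
Remaining roots from the quadratic factor 1 + (-1.08) z + (0.63) z^2:
  Set 1 + (-1.08) z + (0.63) z^2 = 0, i.e. a z^2 + b z + c = 0 with a = 0.63, b = -1.08, c = 1.
  Discriminant D = b^2 - 4ac = (-1.08)^2 - 4*(0.63)*1 = 1.1664 - (2.52) = -1.3536.
  D < 0, so the roots are the complex-conjugate pair z = (-b +/- i sqrt(-D)) / (2a) = 0.8571 +/- 0.9234i.
  For a conjugate pair |z|^2 = z * conj(z) = (product of roots) = c/a = 1/(0.63) = 1.587302, so |z| = sqrt(1.587302) = 1.2599 for both roots.
Moduli of all roots: 2.0000, 1.2599, 1.2599.
All moduli strictly greater than 1? Yes.
Verdict: Stationary.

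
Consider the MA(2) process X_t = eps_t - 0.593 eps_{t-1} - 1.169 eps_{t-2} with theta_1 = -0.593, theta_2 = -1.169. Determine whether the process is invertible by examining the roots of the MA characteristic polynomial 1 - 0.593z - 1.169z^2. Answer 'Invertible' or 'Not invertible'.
\text{Not invertible}

The MA(q) characteristic polynomial is P(z) = 1 - 0.593z - 1.169z^2.
Invertibility requires all roots to lie outside the unit circle, i.e. |z| > 1 for every root.
Set 1 + (-0.593) z + (-1.169) z^2 = 0, i.e. a z^2 + b z + c = 0 with a = -1.169, b = -0.593, c = 1.
Discriminant D = b^2 - 4ac = (-0.593)^2 - 4*(-1.169)*1 = 0.351649 - (-4.676) = 5.027649.
D >= 0, so the roots are real: z = (-b +/- sqrt(D)) / (2a) = (0.593 +/- 2.242242) / (-2.338).
  z_1 = (0.593 + 2.242242) / (-2.338) = -1.2127,   |z_1| = 1.2127.
  z_2 = (0.593 - 2.242242) / (-2.338) = 0.7054,   |z_2| = 0.7054.
Moduli of all roots: 1.2127, 0.7054.
All moduli strictly greater than 1? No.
Verdict: Not invertible.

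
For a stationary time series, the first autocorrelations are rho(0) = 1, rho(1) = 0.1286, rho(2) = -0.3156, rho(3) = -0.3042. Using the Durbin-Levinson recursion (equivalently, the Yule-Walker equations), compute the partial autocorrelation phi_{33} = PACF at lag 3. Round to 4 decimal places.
\phi_{33} = -0.2370

The PACF at lag k is phi_{kk}, the last component of the solution
to the Yule-Walker system G_k phi = r_k where
  (G_k)_{ij} = rho(|i - j|), (r_k)_i = rho(i), i,j = 1..k.
Equivalently, Durbin-Levinson gives phi_{kk} iteratively:
  phi_{11} = rho(1)
  phi_{kk} = [rho(k) - sum_{j=1..k-1} phi_{k-1,j} rho(k-j)]
            / [1 - sum_{j=1..k-1} phi_{k-1,j} rho(j)],
  phi_{k,j} = phi_{k-1,j} - phi_{kk} phi_{k-1,k-j},  j = 1..k-1.
Step k = 1:
  phi_11 = rho(1) = 0.1286.
Step k = 2:
  phi_22 = [rho(2) - phi_11 rho(1)] / [1 - phi_11 rho(1)] = [-0.3156 - (0.1286)(0.1286)] / [1 - (0.1286)(0.1286)]
         = -0.33213796 / 0.98346204 = -0.337723.
  Update: phi_21 = phi_11 - phi_22 phi_11 = 0.1286 - (-0.337723)(0.1286) = 0.172031.
Step k = 3:
  phi_33 = [rho(3) - phi_21 rho(2) - phi_22 rho(1)] / [1 - phi_21 rho(1) - phi_22 rho(2)]
    numerator   = -0.3042 - (0.172031)(-0.3156) - (-0.337723)(0.1286) = -0.20647575
    denominator = 1 - (0.172031)(0.1286) - (-0.337723)(-0.3156) = 0.87129134
  phi_33 = -0.20647575 / 0.87129134 = -0.237.
Therefore phi_{33} = -0.2370.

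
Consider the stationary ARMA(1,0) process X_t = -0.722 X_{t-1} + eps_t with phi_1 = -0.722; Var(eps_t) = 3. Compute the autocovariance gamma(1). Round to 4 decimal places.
\gamma(1) = -4.5246

Multiply the model equation by X_{t-k} and take expectations. With theta_0 = psi_0 = 1 and psi_j the MA(infinity) weights, this gives
  gamma(k) - sum_i phi_i gamma(k-i) = c_k,
  c_k = sigma^2 * sum_{j=k..q} theta_j psi_{j-k}   (c_k = 0 for k > q),
using gamma(-m) = gamma(m).
Pure AR (q = 0): c_0 = sigma^2 = 3, c_k = 0 for k >= 1.
Equations for k = 0 and k = 1 (AR order 1):
  gamma(0) = phi_1 gamma(1) + c_0
  gamma(1) = phi_1 gamma(0) + c_1
Substituting the second into the first: gamma(0) (1 - phi_1^2) = c_0 + phi_1 c_1, so
  gamma(0) = c_0 / (1 - phi_1^2) = 3 / (1 - (-0.722)^2) = 3 / 0.478716 = 6.266764.
  gamma(1) = phi_1 gamma(0) = (-0.722)(6.266764) = -4.524603.
Therefore gamma(1) = -4.5246 (to 4 decimal places).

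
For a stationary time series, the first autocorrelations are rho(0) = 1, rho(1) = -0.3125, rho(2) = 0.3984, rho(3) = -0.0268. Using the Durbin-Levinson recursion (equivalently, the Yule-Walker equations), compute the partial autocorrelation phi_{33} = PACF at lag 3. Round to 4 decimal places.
\phi_{33} = 0.1999

The PACF at lag k is phi_{kk}, the last component of the solution
to the Yule-Walker system G_k phi = r_k where
  (G_k)_{ij} = rho(|i - j|), (r_k)_i = rho(i), i,j = 1..k.
Equivalently, Durbin-Levinson gives phi_{kk} iteratively:
  phi_{11} = rho(1)
  phi_{kk} = [rho(k) - sum_{j=1..k-1} phi_{k-1,j} rho(k-j)]
            / [1 - sum_{j=1..k-1} phi_{k-1,j} rho(j)],
  phi_{k,j} = phi_{k-1,j} - phi_{kk} phi_{k-1,k-j},  j = 1..k-1.
Step k = 1:
  phi_11 = rho(1) = -0.3125.
Step k = 2:
  phi_22 = [rho(2) - phi_11 rho(1)] / [1 - phi_11 rho(1)] = [0.3984 - (-0.3125)(-0.3125)] / [1 - (-0.3125)(-0.3125)]
         = 0.30074375 / 0.90234375 = 0.333292.
  Update: phi_21 = phi_11 - phi_22 phi_11 = -0.3125 - (0.333292)(-0.3125) = -0.208346.
Step k = 3:
  phi_33 = [rho(3) - phi_21 rho(2) - phi_22 rho(1)] / [1 - phi_21 rho(1) - phi_22 rho(2)]
    numerator   = -0.0268 - (-0.208346)(0.3984) - (0.333292)(-0.3125) = 0.16035885
    denominator = 1 - (-0.208346)(-0.3125) - (0.333292)(0.3984) = 0.80210833
  phi_33 = 0.16035885 / 0.80210833 = 0.1999.
Therefore phi_{33} = 0.1999.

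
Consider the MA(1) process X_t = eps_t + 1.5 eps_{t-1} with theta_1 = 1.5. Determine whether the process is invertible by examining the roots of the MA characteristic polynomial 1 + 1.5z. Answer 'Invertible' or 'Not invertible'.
\text{Not invertible}

The MA(q) characteristic polynomial is P(z) = 1 + 1.5z.
Invertibility requires all roots to lie outside the unit circle, i.e. |z| > 1 for every root.
This is linear in z: 1 + (1.5) z = 0  =>  z = -1/(1.5) = -0.666667,  |z| = 0.666667.
Moduli of all roots: 0.6667.
All moduli strictly greater than 1? No.
Verdict: Not invertible.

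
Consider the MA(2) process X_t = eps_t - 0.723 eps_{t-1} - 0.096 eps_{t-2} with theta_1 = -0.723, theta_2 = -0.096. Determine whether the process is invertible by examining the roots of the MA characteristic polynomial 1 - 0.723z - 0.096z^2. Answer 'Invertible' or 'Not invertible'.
\text{Invertible}

The MA(q) characteristic polynomial is P(z) = 1 - 0.723z - 0.096z^2.
Invertibility requires all roots to lie outside the unit circle, i.e. |z| > 1 for every root.
Set 1 + (-0.723) z + (-0.096) z^2 = 0, i.e. a z^2 + b z + c = 0 with a = -0.096, b = -0.723, c = 1.
Discriminant D = b^2 - 4ac = (-0.723)^2 - 4*(-0.096)*1 = 0.522729 - (-0.384) = 0.906729.
D >= 0, so the roots are real: z = (-b +/- sqrt(D)) / (2a) = (0.723 +/- 0.952223) / (-0.192).
  z_1 = (0.723 + 0.952223) / (-0.192) = -8.7251,   |z_1| = 8.7251.
  z_2 = (0.723 - 0.952223) / (-0.192) = 1.1939,   |z_2| = 1.1939.
Moduli of all roots: 8.7251, 1.1939.
All moduli strictly greater than 1? Yes.
Verdict: Invertible.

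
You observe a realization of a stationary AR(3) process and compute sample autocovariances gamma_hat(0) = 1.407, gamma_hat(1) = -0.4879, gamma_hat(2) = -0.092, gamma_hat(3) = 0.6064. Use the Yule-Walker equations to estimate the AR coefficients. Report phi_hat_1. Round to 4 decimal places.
\hat\phi_{1} = -0.3370

The Yule-Walker equations for an AR(p) process read, in matrix form,
  Gamma_p phi = r_p,   with   (Gamma_p)_{ij} = gamma(|i - j|),
                       (r_p)_i = gamma(i),   i,j = 1..p.
Substitute the sample gammas (Toeplitz matrix and right-hand side of size 3):
  Gamma_p = [[1.407, -0.4879, -0.092], [-0.4879, 1.407, -0.4879], [-0.092, -0.4879, 1.407]]
  r_p     = [-0.4879, -0.092, 0.6064]
Written out (R1..R3):
  (R1) 1.407 phi_1 - 0.4879 phi_2 - 0.092 phi_3 = -0.4879
  (R2) -0.4879 phi_1 + 1.407 phi_2 - 0.4879 phi_3 = -0.092
  (R3) -0.092 phi_1 - 0.4879 phi_2 + 1.407 phi_3 = 0.6064
Gaussian elimination:
  R2 <- R2 - (-0.4879/1.407) R1 = R2 - (-0.346766) R1:  1.237813 phi_2 - 0.519802 phi_3 = -0.261187
  R3 <- R3 - (-0.092/1.407) R1 = R3 - (-0.065387) R1:  -0.519802 phi_2 + 1.400984 phi_3 = 0.574498
  R3 <- R3 - (-0.519802/1.237813) R2 = R3 - (-0.419936) R2:  1.1827 phi_3 = 0.464816
Back-substitution:
  phi_hat_3 = 0.464816 / 1.1827 = 0.393012
  phi_hat_2 = (-0.261187 - (-0.519802)(0.393012)) / 1.237813 = -0.045967
  phi_hat_1 = (-0.4879 - (-0.4879)(-0.045967) - (-0.092)(0.393012)) / 1.407 = -0.337008
So phi_hat = [-0.3370, -0.0460, 0.3930].
Therefore phi_hat_1 = -0.3370.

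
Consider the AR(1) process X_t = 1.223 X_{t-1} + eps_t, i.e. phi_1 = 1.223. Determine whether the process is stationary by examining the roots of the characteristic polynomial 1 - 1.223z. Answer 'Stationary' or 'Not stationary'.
\text{Not stationary}

The AR(p) characteristic polynomial is P(z) = 1 - 1.223z.
Stationarity requires all roots to lie outside the unit circle, i.e. |z| > 1 for every root.
This is linear in z: 1 + (-1.223) z = 0  =>  z = -1/(-1.223) = 0.817661,  |z| = 0.817661.
Moduli of all roots: 0.8177.
All moduli strictly greater than 1? No.
Verdict: Not stationary.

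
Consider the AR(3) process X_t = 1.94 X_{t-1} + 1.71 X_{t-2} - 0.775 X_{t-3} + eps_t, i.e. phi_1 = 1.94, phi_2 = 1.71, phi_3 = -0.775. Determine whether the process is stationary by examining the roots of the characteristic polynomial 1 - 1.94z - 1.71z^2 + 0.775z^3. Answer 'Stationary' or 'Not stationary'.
\text{Not stationary}

The AR(p) characteristic polynomial is P(z) = 1 - 1.94z - 1.71z^2 + 0.775z^3.
Stationarity requires all roots to lie outside the unit circle, i.e. |z| > 1 for every root.
Degree 3: look for a simple real root z0 first, then factor out (1 - z/z0) and solve the remaining quadratic.
Testing z0 = 0.4: P(0.4) = 1 + (-1.94)(0.4) + (-1.71)(0.4)^2 + (0.775)(0.4)^3
  = 1 + (-0.776) + (-0.2736) + (0.0496) = 0.  So z_0 = 0.4 is a root, |z_0| = 0.4.
Divide out the factor (1 - 2.5 z) = (1 - z/z0) (since 1/z0 = 2.5):
  P(z) = (1 - 2.5 z)(1 + (0.56) z + (-0.31) z^2)
  [check: z-coef 0.56 - (2.5) = -1.94; z^2-coef -0.31 - (2.5)(0.56) = -1.71; z^3-coef -(2.5)(-0.31) = 0.775.]
Remaining roots from the quadratic factor 1 + (0.56) z + (-0.31) z^2:
  Set 1 + (0.56) z + (-0.31) z^2 = 0, i.e. a z^2 + b z + c = 0 with a = -0.31, b = 0.56, c = 1.
  Discriminant D = b^2 - 4ac = (0.56)^2 - 4*(-0.31)*1 = 0.3136 - (-1.24) = 1.5536.
  D >= 0, so the roots are real: z = (-b +/- sqrt(D)) / (2a) = (-0.56 +/- 1.246435) / (-0.62).
    z_1 = (-0.56 + 1.246435) / (-0.62) = -1.1072,   |z_1| = 1.1072.
    z_2 = (-0.56 - 1.246435) / (-0.62) = 2.9136,   |z_2| = 2.9136.
Moduli of all roots: 0.4000, 1.1072, 2.9136.
All moduli strictly greater than 1? No.
Verdict: Not stationary.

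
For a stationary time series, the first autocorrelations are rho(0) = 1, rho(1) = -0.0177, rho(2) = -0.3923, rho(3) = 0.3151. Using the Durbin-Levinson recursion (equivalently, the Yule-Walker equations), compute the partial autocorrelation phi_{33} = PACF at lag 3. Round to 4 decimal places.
\phi_{33} = 0.3530

The PACF at lag k is phi_{kk}, the last component of the solution
to the Yule-Walker system G_k phi = r_k where
  (G_k)_{ij} = rho(|i - j|), (r_k)_i = rho(i), i,j = 1..k.
Equivalently, Durbin-Levinson gives phi_{kk} iteratively:
  phi_{11} = rho(1)
  phi_{kk} = [rho(k) - sum_{j=1..k-1} phi_{k-1,j} rho(k-j)]
            / [1 - sum_{j=1..k-1} phi_{k-1,j} rho(j)],
  phi_{k,j} = phi_{k-1,j} - phi_{kk} phi_{k-1,k-j},  j = 1..k-1.
Step k = 1:
  phi_11 = rho(1) = -0.0177.
Step k = 2:
  phi_22 = [rho(2) - phi_11 rho(1)] / [1 - phi_11 rho(1)] = [-0.3923 - (-0.0177)(-0.0177)] / [1 - (-0.0177)(-0.0177)]
         = -0.39261329 / 0.99968671 = -0.392736.
  Update: phi_21 = phi_11 - phi_22 phi_11 = -0.0177 - (-0.392736)(-0.0177) = -0.024651.
Step k = 3:
  phi_33 = [rho(3) - phi_21 rho(2) - phi_22 rho(1)] / [1 - phi_21 rho(1) - phi_22 rho(2)]
    numerator   = 0.3151 - (-0.024651)(-0.3923) - (-0.392736)(-0.0177) = 0.29847781
    denominator = 1 - (-0.024651)(-0.0177) - (-0.392736)(-0.3923) = 0.84549321
  phi_33 = 0.29847781 / 0.84549321 = 0.353.
Therefore phi_{33} = 0.3530.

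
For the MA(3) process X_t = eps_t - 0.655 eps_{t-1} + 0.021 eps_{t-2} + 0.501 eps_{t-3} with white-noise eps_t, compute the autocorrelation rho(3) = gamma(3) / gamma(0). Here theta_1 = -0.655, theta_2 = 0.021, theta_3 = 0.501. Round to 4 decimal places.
\rho(3) = 0.2981

For an MA(q) process with theta_0 = 1, the autocovariance is
  gamma(k) = sigma^2 * sum_{i=0..q-k} theta_i * theta_{i+k},
and rho(k) = gamma(k) / gamma(0). Sigma^2 cancels.
  numerator   = (1)*(0.501) = 0.501.
  denominator = (1)^2 + (-0.655)^2 + (0.021)^2 + (0.501)^2 = 1.680467.
  rho(3) = 0.501 / 1.680467 = 0.2981.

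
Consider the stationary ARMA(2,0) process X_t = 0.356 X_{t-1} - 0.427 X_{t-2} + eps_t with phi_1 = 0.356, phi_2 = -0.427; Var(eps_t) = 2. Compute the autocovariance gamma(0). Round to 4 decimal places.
\gamma(0) = 2.6083

Multiply the model equation by X_{t-k} and take expectations. With theta_0 = psi_0 = 1 and psi_j the MA(infinity) weights, this gives
  gamma(k) - sum_i phi_i gamma(k-i) = c_k,
  c_k = sigma^2 * sum_{j=k..q} theta_j psi_{j-k}   (c_k = 0 for k > q),
using gamma(-m) = gamma(m).
Pure AR (q = 0): c_0 = sigma^2 = 2, c_k = 0 for k >= 1.
Equations for k = 0, 1, 2 (AR order 2, c_2 = 0):
  (E0) gamma(0) = phi_1 gamma(1) + phi_2 gamma(2) + c_0
  (E1) gamma(1) = phi_1 gamma(0) + phi_2 gamma(1) + c_1
  (E2) gamma(2) = phi_1 gamma(1) + phi_2 gamma(0)
From (E1): gamma(1) = A gamma(0) + B with
  A = phi_1 / (1 - phi_2) = 0.356 / 1.427 = 0.249474,   B = c_1 / (1 - phi_2) = 0 / 1.427 = 0.
Insert (E2) into (E0): gamma(0) (1 - phi_2^2) = phi_1 (1 + phi_2) gamma(1) + c_0.
  phi_1 (1 + phi_2) = (0.356)(0.573) = 0.203988,   1 - phi_2^2 = 0.817671.
Replace gamma(1) by A gamma(0) + B and collect gamma(0):
  gamma(0) [0.817671 - (0.203988)(0.249474)] = c_0 = 2
  gamma(0) * 0.766781 = 2
  gamma(0) = 2 / 0.766781 = 2.608306.
Therefore gamma(0) = 2.6083 (to 4 decimal places).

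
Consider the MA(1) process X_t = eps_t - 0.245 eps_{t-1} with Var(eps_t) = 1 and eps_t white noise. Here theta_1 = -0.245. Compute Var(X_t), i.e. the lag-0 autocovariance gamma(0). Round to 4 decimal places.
\gamma(0) = 1.0600

For an MA(q) process X_t = eps_t + sum_i theta_i eps_{t-i} with
Var(eps_t) = sigma^2, the variance is
  gamma(0) = sigma^2 * (1 + sum_i theta_i^2).
  sum_i theta_i^2 = (-0.245)^2 = 0.060025.
  gamma(0) = 1 * (1 + 0.060025) = 1 * 1.060025 = 1.060025, which rounds to 1.0600.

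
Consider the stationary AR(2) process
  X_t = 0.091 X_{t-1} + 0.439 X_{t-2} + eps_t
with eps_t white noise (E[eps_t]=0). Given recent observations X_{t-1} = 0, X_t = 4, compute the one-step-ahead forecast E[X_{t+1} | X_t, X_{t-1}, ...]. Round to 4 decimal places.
E[X_{t+1} \mid \mathcal F_t] = 0.3640

For an AR(p) model X_t = c + sum_i phi_i X_{t-i} + eps_t, the
one-step-ahead conditional mean is
  E[X_{t+1} | X_t, ...] = c + sum_i phi_i X_{t+1-i}.
Substitute known values:
  E[X_{t+1} | ...] = (0.091) * (4) + (0.439) * (0)
                   = 0.3640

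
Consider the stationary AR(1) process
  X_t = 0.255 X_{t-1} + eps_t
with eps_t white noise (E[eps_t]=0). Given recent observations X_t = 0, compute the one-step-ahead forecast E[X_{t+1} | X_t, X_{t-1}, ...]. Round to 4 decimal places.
E[X_{t+1} \mid \mathcal F_t] = 0.0000

For an AR(p) model X_t = c + sum_i phi_i X_{t-i} + eps_t, the
one-step-ahead conditional mean is
  E[X_{t+1} | X_t, ...] = c + sum_i phi_i X_{t+1-i}.
Substitute known values:
  E[X_{t+1} | ...] = (0.255) * (0)
                   = 0.0000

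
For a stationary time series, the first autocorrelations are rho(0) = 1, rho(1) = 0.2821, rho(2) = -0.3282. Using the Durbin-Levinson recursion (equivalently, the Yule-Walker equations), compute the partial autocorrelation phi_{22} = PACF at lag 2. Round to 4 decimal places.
\phi_{22} = -0.4430

The PACF at lag k is phi_{kk}, the last component of the solution
to the Yule-Walker system G_k phi = r_k where
  (G_k)_{ij} = rho(|i - j|), (r_k)_i = rho(i), i,j = 1..k.
Equivalently, Durbin-Levinson gives phi_{kk} iteratively:
  phi_{11} = rho(1)
  phi_{kk} = [rho(k) - sum_{j=1..k-1} phi_{k-1,j} rho(k-j)]
            / [1 - sum_{j=1..k-1} phi_{k-1,j} rho(j)],
  phi_{k,j} = phi_{k-1,j} - phi_{kk} phi_{k-1,k-j},  j = 1..k-1.
Step k = 1:
  phi_11 = rho(1) = 0.2821.
Step k = 2:
  phi_22 = [rho(2) - phi_11 rho(1)] / [1 - phi_11 rho(1)] = [-0.3282 - (0.2821)(0.2821)] / [1 - (0.2821)(0.2821)]
         = -0.40778041 / 0.92041959 = -0.443.
Therefore phi_{22} = -0.4430.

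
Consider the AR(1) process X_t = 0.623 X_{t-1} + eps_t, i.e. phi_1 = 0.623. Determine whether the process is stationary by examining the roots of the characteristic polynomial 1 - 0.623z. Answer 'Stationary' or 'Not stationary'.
\text{Stationary}

The AR(p) characteristic polynomial is P(z) = 1 - 0.623z.
Stationarity requires all roots to lie outside the unit circle, i.e. |z| > 1 for every root.
This is linear in z: 1 + (-0.623) z = 0  =>  z = -1/(-0.623) = 1.605136,  |z| = 1.605136.
Moduli of all roots: 1.6051.
All moduli strictly greater than 1? Yes.
Verdict: Stationary.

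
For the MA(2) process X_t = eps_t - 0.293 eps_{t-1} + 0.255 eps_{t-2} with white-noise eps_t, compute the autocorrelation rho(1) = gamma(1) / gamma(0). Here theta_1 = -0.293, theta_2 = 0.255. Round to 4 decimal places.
\rho(1) = -0.3195

For an MA(q) process with theta_0 = 1, the autocovariance is
  gamma(k) = sigma^2 * sum_{i=0..q-k} theta_i * theta_{i+k},
and rho(k) = gamma(k) / gamma(0). Sigma^2 cancels.
  numerator   = (1)*(-0.293) + (-0.293)*(0.255) = -0.367715.
  denominator = (1)^2 + (-0.293)^2 + (0.255)^2 = 1.150874.
  rho(1) = -0.367715 / 1.150874 = -0.3195.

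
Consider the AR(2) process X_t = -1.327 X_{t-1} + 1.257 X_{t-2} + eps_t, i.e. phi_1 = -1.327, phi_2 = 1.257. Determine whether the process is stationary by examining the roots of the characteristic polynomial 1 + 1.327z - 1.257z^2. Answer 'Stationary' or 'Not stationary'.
\text{Not stationary}

The AR(p) characteristic polynomial is P(z) = 1 + 1.327z - 1.257z^2.
Stationarity requires all roots to lie outside the unit circle, i.e. |z| > 1 for every root.
Set 1 + (1.327) z + (-1.257) z^2 = 0, i.e. a z^2 + b z + c = 0 with a = -1.257, b = 1.327, c = 1.
Discriminant D = b^2 - 4ac = (1.327)^2 - 4*(-1.257)*1 = 1.760929 - (-5.028) = 6.788929.
D >= 0, so the roots are real: z = (-b +/- sqrt(D)) / (2a) = (-1.327 +/- 2.605557) / (-2.514).
  z_1 = (-1.327 + 2.605557) / (-2.514) = -0.5086,   |z_1| = 0.5086.
  z_2 = (-1.327 - 2.605557) / (-2.514) = 1.5643,   |z_2| = 1.5643.
Moduli of all roots: 0.5086, 1.5643.
All moduli strictly greater than 1? No.
Verdict: Not stationary.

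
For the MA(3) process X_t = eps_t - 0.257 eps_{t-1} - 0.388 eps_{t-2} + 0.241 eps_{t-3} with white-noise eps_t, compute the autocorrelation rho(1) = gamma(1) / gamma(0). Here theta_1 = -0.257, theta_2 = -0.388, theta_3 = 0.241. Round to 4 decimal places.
\rho(1) = -0.1967

For an MA(q) process with theta_0 = 1, the autocovariance is
  gamma(k) = sigma^2 * sum_{i=0..q-k} theta_i * theta_{i+k},
and rho(k) = gamma(k) / gamma(0). Sigma^2 cancels.
  numerator   = (1)*(-0.257) + (-0.257)*(-0.388) + (-0.388)*(0.241) = -0.250792.
  denominator = (1)^2 + (-0.257)^2 + (-0.388)^2 + (0.241)^2 = 1.274674.
  rho(1) = -0.250792 / 1.274674 = -0.1967.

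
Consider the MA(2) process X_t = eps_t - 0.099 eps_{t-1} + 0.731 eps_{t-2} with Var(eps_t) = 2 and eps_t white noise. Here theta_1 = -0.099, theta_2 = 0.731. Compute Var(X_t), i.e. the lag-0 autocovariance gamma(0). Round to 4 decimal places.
\gamma(0) = 3.0883

For an MA(q) process X_t = eps_t + sum_i theta_i eps_{t-i} with
Var(eps_t) = sigma^2, the variance is
  gamma(0) = sigma^2 * (1 + sum_i theta_i^2).
  sum_i theta_i^2 = (-0.099)^2 + (0.731)^2 = 0.009801 + 0.534361 = 0.544162.
  gamma(0) = 2 * (1 + 0.544162) = 2 * 1.544162 = 3.088324, which rounds to 3.0883.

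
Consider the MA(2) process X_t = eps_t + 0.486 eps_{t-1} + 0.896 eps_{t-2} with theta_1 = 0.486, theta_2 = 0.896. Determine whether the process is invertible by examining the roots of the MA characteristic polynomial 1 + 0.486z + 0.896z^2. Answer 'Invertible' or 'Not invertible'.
\text{Invertible}

The MA(q) characteristic polynomial is P(z) = 1 + 0.486z + 0.896z^2.
Invertibility requires all roots to lie outside the unit circle, i.e. |z| > 1 for every root.
Set 1 + (0.486) z + (0.896) z^2 = 0, i.e. a z^2 + b z + c = 0 with a = 0.896, b = 0.486, c = 1.
Discriminant D = b^2 - 4ac = (0.486)^2 - 4*(0.896)*1 = 0.236196 - (3.584) = -3.347804.
D < 0, so the roots are the complex-conjugate pair z = (-b +/- i sqrt(-D)) / (2a) = -0.2712 +/- 1.021i.
For a conjugate pair |z|^2 = z * conj(z) = (product of roots) = c/a = 1/(0.896) = 1.116071, so |z| = sqrt(1.116071) = 1.0564 for both roots.
Moduli of all roots: 1.0564, 1.0564.
All moduli strictly greater than 1? Yes.
Verdict: Invertible.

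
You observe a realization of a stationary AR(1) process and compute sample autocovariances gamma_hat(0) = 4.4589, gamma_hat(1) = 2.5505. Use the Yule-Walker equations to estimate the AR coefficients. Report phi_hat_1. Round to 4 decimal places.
\hat\phi_{1} = 0.5720

The Yule-Walker equations for an AR(p) process read, in matrix form,
  Gamma_p phi = r_p,   with   (Gamma_p)_{ij} = gamma(|i - j|),
                       (r_p)_i = gamma(i),   i,j = 1..p.
Substitute the sample gammas (Toeplitz matrix and right-hand side of size 1):
  Gamma_p = [[4.4589]]
  r_p     = [2.5505]
With p = 1 this is the single equation gamma(0) phi_1 = gamma(1):
  phi_hat_1 = gamma(1) / gamma(0) = 2.5505 / 4.4589 = 0.5720.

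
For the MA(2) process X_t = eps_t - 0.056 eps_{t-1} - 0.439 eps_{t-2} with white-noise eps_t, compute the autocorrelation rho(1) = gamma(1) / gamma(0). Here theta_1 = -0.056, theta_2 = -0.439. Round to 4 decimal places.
\rho(1) = -0.0263

For an MA(q) process with theta_0 = 1, the autocovariance is
  gamma(k) = sigma^2 * sum_{i=0..q-k} theta_i * theta_{i+k},
and rho(k) = gamma(k) / gamma(0). Sigma^2 cancels.
  numerator   = (1)*(-0.056) + (-0.056)*(-0.439) = -0.031416.
  denominator = (1)^2 + (-0.056)^2 + (-0.439)^2 = 1.195857.
  rho(1) = -0.031416 / 1.195857 = -0.0263.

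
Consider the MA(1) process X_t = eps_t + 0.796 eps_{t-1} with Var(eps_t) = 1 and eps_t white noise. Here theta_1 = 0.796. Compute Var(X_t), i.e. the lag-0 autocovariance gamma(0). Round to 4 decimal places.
\gamma(0) = 1.6336

For an MA(q) process X_t = eps_t + sum_i theta_i eps_{t-i} with
Var(eps_t) = sigma^2, the variance is
  gamma(0) = sigma^2 * (1 + sum_i theta_i^2).
  sum_i theta_i^2 = (0.796)^2 = 0.633616.
  gamma(0) = 1 * (1 + 0.633616) = 1 * 1.633616 = 1.633616, which rounds to 1.6336.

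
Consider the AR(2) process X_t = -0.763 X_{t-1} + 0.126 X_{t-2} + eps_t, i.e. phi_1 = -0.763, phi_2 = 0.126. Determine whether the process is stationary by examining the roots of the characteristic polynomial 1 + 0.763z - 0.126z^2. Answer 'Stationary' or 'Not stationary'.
\text{Stationary}

The AR(p) characteristic polynomial is P(z) = 1 + 0.763z - 0.126z^2.
Stationarity requires all roots to lie outside the unit circle, i.e. |z| > 1 for every root.
Set 1 + (0.763) z + (-0.126) z^2 = 0, i.e. a z^2 + b z + c = 0 with a = -0.126, b = 0.763, c = 1.
Discriminant D = b^2 - 4ac = (0.763)^2 - 4*(-0.126)*1 = 0.582169 - (-0.504) = 1.086169.
D >= 0, so the roots are real: z = (-b +/- sqrt(D)) / (2a) = (-0.763 +/- 1.042194) / (-0.252).
  z_1 = (-0.763 + 1.042194) / (-0.252) = -1.1079,   |z_1| = 1.1079.
  z_2 = (-0.763 - 1.042194) / (-0.252) = 7.1635,   |z_2| = 7.1635.
Moduli of all roots: 1.1079, 7.1635.
All moduli strictly greater than 1? Yes.
Verdict: Stationary.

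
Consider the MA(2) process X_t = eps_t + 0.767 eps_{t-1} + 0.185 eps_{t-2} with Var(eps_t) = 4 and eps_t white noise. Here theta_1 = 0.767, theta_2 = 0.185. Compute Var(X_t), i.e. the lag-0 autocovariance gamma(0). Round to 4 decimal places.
\gamma(0) = 6.4901

For an MA(q) process X_t = eps_t + sum_i theta_i eps_{t-i} with
Var(eps_t) = sigma^2, the variance is
  gamma(0) = sigma^2 * (1 + sum_i theta_i^2).
  sum_i theta_i^2 = (0.767)^2 + (0.185)^2 = 0.588289 + 0.034225 = 0.622514.
  gamma(0) = 4 * (1 + 0.622514) = 4 * 1.622514 = 6.490056, which rounds to 6.4901.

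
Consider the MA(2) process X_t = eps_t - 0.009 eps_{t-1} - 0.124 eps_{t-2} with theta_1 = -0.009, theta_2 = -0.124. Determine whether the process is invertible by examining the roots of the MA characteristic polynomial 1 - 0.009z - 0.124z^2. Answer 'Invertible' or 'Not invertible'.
\text{Invertible}

The MA(q) characteristic polynomial is P(z) = 1 - 0.009z - 0.124z^2.
Invertibility requires all roots to lie outside the unit circle, i.e. |z| > 1 for every root.
Set 1 + (-0.009) z + (-0.124) z^2 = 0, i.e. a z^2 + b z + c = 0 with a = -0.124, b = -0.009, c = 1.
Discriminant D = b^2 - 4ac = (-0.009)^2 - 4*(-0.124)*1 = 0.000081 - (-0.496) = 0.496081.
D >= 0, so the roots are real: z = (-b +/- sqrt(D)) / (2a) = (0.009 +/- 0.70433) / (-0.248).
  z_1 = (0.009 + 0.70433) / (-0.248) = -2.8763,   |z_1| = 2.8763.
  z_2 = (0.009 - 0.70433) / (-0.248) = 2.8038,   |z_2| = 2.8038.
Moduli of all roots: 2.8763, 2.8038.
All moduli strictly greater than 1? Yes.
Verdict: Invertible.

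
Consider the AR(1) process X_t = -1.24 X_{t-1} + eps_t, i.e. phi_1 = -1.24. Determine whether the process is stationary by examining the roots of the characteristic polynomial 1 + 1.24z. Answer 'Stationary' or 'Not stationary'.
\text{Not stationary}

The AR(p) characteristic polynomial is P(z) = 1 + 1.24z.
Stationarity requires all roots to lie outside the unit circle, i.e. |z| > 1 for every root.
This is linear in z: 1 + (1.24) z = 0  =>  z = -1/(1.24) = -0.806452,  |z| = 0.806452.
Moduli of all roots: 0.8065.
All moduli strictly greater than 1? No.
Verdict: Not stationary.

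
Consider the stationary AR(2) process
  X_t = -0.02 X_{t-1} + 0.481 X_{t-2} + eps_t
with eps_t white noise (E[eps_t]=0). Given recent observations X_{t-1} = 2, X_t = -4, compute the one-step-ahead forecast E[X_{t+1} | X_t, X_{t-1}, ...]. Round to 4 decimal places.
E[X_{t+1} \mid \mathcal F_t] = 1.0420

For an AR(p) model X_t = c + sum_i phi_i X_{t-i} + eps_t, the
one-step-ahead conditional mean is
  E[X_{t+1} | X_t, ...] = c + sum_i phi_i X_{t+1-i}.
Substitute known values:
  E[X_{t+1} | ...] = (-0.02) * (-4) + (0.481) * (2)
                   = 1.0420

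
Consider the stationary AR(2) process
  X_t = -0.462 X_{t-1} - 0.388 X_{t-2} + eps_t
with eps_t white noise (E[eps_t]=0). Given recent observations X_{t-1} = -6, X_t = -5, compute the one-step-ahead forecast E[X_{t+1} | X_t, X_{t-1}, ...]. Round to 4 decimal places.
E[X_{t+1} \mid \mathcal F_t] = 4.6380

For an AR(p) model X_t = c + sum_i phi_i X_{t-i} + eps_t, the
one-step-ahead conditional mean is
  E[X_{t+1} | X_t, ...] = c + sum_i phi_i X_{t+1-i}.
Substitute known values:
  E[X_{t+1} | ...] = (-0.462) * (-5) + (-0.388) * (-6)
                   = 4.6380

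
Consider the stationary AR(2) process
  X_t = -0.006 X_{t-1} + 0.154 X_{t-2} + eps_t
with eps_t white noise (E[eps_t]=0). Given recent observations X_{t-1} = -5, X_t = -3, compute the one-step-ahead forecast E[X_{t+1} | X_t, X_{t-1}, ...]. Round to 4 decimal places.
E[X_{t+1} \mid \mathcal F_t] = -0.7520

For an AR(p) model X_t = c + sum_i phi_i X_{t-i} + eps_t, the
one-step-ahead conditional mean is
  E[X_{t+1} | X_t, ...] = c + sum_i phi_i X_{t+1-i}.
Substitute known values:
  E[X_{t+1} | ...] = (-0.006) * (-3) + (0.154) * (-5)
                   = -0.7520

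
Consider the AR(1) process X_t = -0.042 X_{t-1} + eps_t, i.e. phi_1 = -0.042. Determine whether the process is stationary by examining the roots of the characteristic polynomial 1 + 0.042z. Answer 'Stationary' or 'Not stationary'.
\text{Stationary}

The AR(p) characteristic polynomial is P(z) = 1 + 0.042z.
Stationarity requires all roots to lie outside the unit circle, i.e. |z| > 1 for every root.
This is linear in z: 1 + (0.042) z = 0  =>  z = -1/(0.042) = -23.809524,  |z| = 23.809524.
Moduli of all roots: 23.8095.
All moduli strictly greater than 1? Yes.
Verdict: Stationary.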